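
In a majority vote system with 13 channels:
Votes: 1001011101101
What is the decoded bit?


Ones: 8 out of 13
Threshold: 7

1 (8/13 voted 1)


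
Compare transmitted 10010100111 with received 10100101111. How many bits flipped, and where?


XOR: 00110001000

3 error(s) at position(s): 2, 3, 7


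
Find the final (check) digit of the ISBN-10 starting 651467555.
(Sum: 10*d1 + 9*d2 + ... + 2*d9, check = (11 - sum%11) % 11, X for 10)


Weighted sum: 257
257 mod 11 = 4

Check digit: 7


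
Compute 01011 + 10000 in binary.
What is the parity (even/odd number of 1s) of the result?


01011 = 11
10000 = 16
Sum = 27 = 11011
1s count = 4

even parity (4 ones in 11011)


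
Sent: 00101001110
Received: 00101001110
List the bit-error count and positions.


XOR: 00000000000

0 errors (received matches sent)


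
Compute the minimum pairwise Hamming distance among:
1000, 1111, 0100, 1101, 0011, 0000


Comparing all pairs, minimum distance: 1
Can detect 0 errors, correct 0 errors

1


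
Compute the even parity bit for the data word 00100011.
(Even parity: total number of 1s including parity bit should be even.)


Number of 1s in data: 3
Parity bit: 1

1


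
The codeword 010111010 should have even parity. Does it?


Number of 1s: 5

No, parity error (5 ones)


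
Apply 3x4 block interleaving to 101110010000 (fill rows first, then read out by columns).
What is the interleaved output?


Matrix:
  1011
  1001
  0000
Read columns: 110000100110

110000100110


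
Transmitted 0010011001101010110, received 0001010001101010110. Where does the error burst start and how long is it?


XOR: 0011001000000000000

Burst at position 2, length 5


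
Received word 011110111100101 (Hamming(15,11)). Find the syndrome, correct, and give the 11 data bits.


Syndrome = 14: error at position 14

Data: 11011100111 (corrected bit 14)


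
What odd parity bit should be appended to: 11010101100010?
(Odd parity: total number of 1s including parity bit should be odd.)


Number of 1s in data: 7
Parity bit: 0

0


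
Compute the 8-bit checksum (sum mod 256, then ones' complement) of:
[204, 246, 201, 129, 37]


Sum = 817 mod 256 = 49
Complement = 206

206


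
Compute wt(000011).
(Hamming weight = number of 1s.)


Counting 1s in 000011

2


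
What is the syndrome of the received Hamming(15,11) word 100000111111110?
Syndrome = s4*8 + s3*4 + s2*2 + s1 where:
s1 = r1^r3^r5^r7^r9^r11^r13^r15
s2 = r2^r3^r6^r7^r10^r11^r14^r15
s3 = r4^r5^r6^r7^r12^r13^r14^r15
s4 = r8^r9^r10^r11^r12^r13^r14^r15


s1=1, s2=0, s3=0, s4=1

Syndrome = 9 (error at position 9)


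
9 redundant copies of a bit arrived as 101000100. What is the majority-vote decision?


Ones: 3 out of 9
Threshold: 5

0 (3/9 voted 1)


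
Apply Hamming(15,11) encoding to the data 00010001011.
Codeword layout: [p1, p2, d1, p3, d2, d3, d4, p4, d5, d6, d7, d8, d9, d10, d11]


Parity bits: p1=0, p2=1, p3=0, p4=1

010000110001011


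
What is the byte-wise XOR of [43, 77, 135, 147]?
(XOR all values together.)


XOR chain: 43 ^ 77 ^ 135 ^ 147 = 114

114


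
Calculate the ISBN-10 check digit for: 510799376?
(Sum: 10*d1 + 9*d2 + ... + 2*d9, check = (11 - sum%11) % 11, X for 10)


Weighted sum: 252
252 mod 11 = 10

Check digit: 1


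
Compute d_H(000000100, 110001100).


XOR: 110001000
Count of 1s: 3

3


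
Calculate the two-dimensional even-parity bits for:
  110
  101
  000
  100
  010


Row parities: 00011
Column parities: 101

Row P: 00011, Col P: 101, Corner: 0


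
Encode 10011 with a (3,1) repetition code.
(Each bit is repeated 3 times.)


Each bit -> 3 copies

111000000111111


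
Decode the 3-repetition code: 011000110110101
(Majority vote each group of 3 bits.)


Groups: 011, 000, 110, 110, 101
Majority votes: 10111

10111


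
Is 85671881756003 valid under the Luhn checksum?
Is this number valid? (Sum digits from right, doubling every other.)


Luhn sum = 56
56 mod 10 = 6

Invalid (Luhn sum mod 10 = 6)


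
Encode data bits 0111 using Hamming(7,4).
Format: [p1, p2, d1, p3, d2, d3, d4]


Parity bits: p1=0, p2=0, p3=1

0001111


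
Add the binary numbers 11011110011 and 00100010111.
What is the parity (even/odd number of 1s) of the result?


11011110011 = 1779
00100010111 = 279
Sum = 2058 = 100000001010
1s count = 3

odd parity (3 ones in 100000001010)


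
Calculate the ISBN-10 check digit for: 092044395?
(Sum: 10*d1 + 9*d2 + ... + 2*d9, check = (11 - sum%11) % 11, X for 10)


Weighted sum: 190
190 mod 11 = 3

Check digit: 8


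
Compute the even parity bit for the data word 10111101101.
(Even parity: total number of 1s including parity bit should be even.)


Number of 1s in data: 8
Parity bit: 0

0


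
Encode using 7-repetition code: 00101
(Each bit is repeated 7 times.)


Each bit -> 7 copies

00000000000000111111100000001111111


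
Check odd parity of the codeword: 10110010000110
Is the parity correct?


Number of 1s: 6

No, parity error (6 ones)


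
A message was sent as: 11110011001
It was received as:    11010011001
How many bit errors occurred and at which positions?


XOR: 00100000000

1 error(s) at position(s): 2


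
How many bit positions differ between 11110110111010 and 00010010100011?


XOR: 11100100011001
Count of 1s: 7

7


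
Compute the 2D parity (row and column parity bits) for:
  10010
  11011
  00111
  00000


Row parities: 0010
Column parities: 01110

Row P: 0010, Col P: 01110, Corner: 1


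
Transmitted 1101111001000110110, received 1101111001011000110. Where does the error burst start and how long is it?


XOR: 0000000000011110000

Burst at position 11, length 4


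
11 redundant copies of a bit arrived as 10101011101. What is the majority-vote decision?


Ones: 7 out of 11
Threshold: 6

1 (7/11 voted 1)


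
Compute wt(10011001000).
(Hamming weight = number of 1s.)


Counting 1s in 10011001000

4


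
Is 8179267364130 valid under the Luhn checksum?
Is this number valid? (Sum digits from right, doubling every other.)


Luhn sum = 65
65 mod 10 = 5

Invalid (Luhn sum mod 10 = 5)


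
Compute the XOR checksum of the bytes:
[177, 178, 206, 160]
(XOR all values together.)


XOR chain: 177 ^ 178 ^ 206 ^ 160 = 109

109


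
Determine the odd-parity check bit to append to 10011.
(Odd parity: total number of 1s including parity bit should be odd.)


Number of 1s in data: 3
Parity bit: 0

0


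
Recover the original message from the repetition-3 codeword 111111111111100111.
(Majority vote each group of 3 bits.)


Groups: 111, 111, 111, 111, 100, 111
Majority votes: 111101

111101


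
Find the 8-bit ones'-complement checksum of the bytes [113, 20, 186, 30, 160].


Sum = 509 mod 256 = 253
Complement = 2

2


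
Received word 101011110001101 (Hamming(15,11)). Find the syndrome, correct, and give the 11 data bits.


Syndrome = 0: no error detected

Data: 11110001101 (no errors)


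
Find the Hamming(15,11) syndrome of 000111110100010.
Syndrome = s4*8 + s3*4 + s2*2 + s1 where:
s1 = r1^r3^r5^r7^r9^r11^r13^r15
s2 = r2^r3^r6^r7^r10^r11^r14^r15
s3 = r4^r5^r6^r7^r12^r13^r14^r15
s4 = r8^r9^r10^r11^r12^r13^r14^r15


s1=0, s2=0, s3=1, s4=1

Syndrome = 12 (error at position 12)


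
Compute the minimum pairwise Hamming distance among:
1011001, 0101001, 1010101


Comparing all pairs, minimum distance: 2
Can detect 1 errors, correct 0 errors

2


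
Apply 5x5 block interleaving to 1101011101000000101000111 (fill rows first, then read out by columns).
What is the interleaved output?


Matrix:
  11010
  11101
  00000
  01010
  00111
Read columns: 1100011010010011001101001

1100011010010011001101001


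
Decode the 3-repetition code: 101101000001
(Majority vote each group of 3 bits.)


Groups: 101, 101, 000, 001
Majority votes: 1100

1100


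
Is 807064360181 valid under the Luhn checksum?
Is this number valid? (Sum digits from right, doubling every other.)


Luhn sum = 40
40 mod 10 = 0

Valid (Luhn sum mod 10 = 0)


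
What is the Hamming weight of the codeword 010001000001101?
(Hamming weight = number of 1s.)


Counting 1s in 010001000001101

5


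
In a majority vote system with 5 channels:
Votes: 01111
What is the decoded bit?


Ones: 4 out of 5
Threshold: 3

1 (4/5 voted 1)


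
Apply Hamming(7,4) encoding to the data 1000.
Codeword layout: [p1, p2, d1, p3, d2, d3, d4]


Parity bits: p1=1, p2=1, p3=0

1110000


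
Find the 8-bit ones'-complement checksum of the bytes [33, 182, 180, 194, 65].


Sum = 654 mod 256 = 142
Complement = 113

113


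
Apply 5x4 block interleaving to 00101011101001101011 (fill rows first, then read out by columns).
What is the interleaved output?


Matrix:
  0010
  1011
  1010
  0110
  1011
Read columns: 01101000101111101001

01101000101111101001


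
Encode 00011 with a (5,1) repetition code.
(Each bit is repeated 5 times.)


Each bit -> 5 copies

0000000000000001111111111


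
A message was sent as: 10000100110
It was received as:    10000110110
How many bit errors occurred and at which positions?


XOR: 00000010000

1 error(s) at position(s): 6


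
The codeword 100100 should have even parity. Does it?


Number of 1s: 2

Yes, parity is correct (2 ones)


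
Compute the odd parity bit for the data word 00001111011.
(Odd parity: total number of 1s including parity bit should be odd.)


Number of 1s in data: 6
Parity bit: 1

1


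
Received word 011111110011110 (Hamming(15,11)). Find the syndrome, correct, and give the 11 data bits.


Syndrome = 13: error at position 13

Data: 11110011010 (corrected bit 13)


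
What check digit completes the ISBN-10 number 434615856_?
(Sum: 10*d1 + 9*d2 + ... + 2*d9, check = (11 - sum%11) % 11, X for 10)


Weighted sum: 231
231 mod 11 = 0

Check digit: 0


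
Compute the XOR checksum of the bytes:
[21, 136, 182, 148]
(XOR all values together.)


XOR chain: 21 ^ 136 ^ 182 ^ 148 = 191

191


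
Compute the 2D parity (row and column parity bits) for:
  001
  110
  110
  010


Row parities: 1001
Column parities: 011

Row P: 1001, Col P: 011, Corner: 0


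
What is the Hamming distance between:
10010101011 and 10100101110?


XOR: 00110000101
Count of 1s: 4

4


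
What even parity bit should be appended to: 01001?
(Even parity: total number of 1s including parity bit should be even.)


Number of 1s in data: 2
Parity bit: 0

0


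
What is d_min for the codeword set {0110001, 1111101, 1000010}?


Comparing all pairs, minimum distance: 3
Can detect 2 errors, correct 1 errors

3


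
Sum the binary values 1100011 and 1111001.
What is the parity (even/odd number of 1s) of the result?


1100011 = 99
1111001 = 121
Sum = 220 = 11011100
1s count = 5

odd parity (5 ones in 11011100)


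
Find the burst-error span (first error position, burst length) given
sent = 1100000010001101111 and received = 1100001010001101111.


XOR: 0000001000000000000

Burst at position 6, length 1


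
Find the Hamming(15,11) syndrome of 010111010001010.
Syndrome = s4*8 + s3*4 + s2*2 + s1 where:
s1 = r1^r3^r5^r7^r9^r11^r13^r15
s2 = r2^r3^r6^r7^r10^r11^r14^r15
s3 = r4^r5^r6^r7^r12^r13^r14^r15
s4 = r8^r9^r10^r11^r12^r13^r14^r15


s1=1, s2=1, s3=1, s4=1

Syndrome = 15 (error at position 15)


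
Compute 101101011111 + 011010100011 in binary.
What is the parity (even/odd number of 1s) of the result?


101101011111 = 2911
011010100011 = 1699
Sum = 4610 = 1001000000010
1s count = 3

odd parity (3 ones in 1001000000010)


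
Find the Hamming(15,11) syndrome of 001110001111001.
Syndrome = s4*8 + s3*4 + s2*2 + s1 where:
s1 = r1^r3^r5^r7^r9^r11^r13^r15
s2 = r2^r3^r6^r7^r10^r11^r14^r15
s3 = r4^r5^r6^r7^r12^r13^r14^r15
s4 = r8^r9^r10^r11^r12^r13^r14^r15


s1=1, s2=0, s3=0, s4=1

Syndrome = 9 (error at position 9)


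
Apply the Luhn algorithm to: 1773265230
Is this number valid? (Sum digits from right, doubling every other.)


Luhn sum = 36
36 mod 10 = 6

Invalid (Luhn sum mod 10 = 6)


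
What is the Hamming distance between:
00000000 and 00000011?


XOR: 00000011
Count of 1s: 2

2


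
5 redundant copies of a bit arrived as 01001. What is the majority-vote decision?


Ones: 2 out of 5
Threshold: 3

0 (2/5 voted 1)


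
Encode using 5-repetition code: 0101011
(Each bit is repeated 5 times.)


Each bit -> 5 copies

00000111110000011111000001111111111


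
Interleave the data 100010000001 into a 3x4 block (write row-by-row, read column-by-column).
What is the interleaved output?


Matrix:
  1000
  1000
  0001
Read columns: 110000000001

110000000001


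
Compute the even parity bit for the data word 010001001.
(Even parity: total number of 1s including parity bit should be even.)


Number of 1s in data: 3
Parity bit: 1

1


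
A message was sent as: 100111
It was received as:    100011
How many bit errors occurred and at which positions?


XOR: 000100

1 error(s) at position(s): 3


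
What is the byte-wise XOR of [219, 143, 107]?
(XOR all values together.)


XOR chain: 219 ^ 143 ^ 107 = 63

63


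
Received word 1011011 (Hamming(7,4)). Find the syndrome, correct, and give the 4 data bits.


Syndrome = 7: error at position 7

Data: 1010 (corrected bit 7)


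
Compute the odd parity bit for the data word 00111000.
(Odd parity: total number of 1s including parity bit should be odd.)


Number of 1s in data: 3
Parity bit: 0

0


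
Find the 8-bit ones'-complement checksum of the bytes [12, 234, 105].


Sum = 351 mod 256 = 95
Complement = 160

160


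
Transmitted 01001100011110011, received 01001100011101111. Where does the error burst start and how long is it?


XOR: 00000000000011100

Burst at position 12, length 3


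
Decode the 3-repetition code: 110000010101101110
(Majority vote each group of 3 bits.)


Groups: 110, 000, 010, 101, 101, 110
Majority votes: 100111

100111


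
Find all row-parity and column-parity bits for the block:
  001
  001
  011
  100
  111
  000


Row parities: 110110
Column parities: 000

Row P: 110110, Col P: 000, Corner: 0


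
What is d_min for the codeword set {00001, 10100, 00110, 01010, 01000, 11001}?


Comparing all pairs, minimum distance: 1
Can detect 0 errors, correct 0 errors

1


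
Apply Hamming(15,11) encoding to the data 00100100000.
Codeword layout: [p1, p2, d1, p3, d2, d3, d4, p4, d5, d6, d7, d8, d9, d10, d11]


Parity bits: p1=0, p2=0, p3=1, p4=1

000101010100000


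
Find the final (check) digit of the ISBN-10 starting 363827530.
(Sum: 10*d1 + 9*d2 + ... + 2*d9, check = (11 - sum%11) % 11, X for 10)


Weighted sum: 240
240 mod 11 = 9

Check digit: 2


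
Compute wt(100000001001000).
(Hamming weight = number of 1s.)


Counting 1s in 100000001001000

3


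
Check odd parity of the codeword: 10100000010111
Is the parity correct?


Number of 1s: 6

No, parity error (6 ones)


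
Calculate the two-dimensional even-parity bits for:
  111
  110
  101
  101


Row parities: 1000
Column parities: 001

Row P: 1000, Col P: 001, Corner: 1


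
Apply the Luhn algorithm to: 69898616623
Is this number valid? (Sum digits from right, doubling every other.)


Luhn sum = 60
60 mod 10 = 0

Valid (Luhn sum mod 10 = 0)


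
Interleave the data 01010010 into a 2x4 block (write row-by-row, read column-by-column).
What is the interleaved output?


Matrix:
  0101
  0010
Read columns: 00100110

00100110


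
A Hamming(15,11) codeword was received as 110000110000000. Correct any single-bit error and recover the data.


Syndrome = 12: error at position 12

Data: 00010001000 (corrected bit 12)


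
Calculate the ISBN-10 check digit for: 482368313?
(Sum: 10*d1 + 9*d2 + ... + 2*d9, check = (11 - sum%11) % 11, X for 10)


Weighted sum: 246
246 mod 11 = 4

Check digit: 7


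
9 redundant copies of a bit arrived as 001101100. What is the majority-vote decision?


Ones: 4 out of 9
Threshold: 5

0 (4/9 voted 1)


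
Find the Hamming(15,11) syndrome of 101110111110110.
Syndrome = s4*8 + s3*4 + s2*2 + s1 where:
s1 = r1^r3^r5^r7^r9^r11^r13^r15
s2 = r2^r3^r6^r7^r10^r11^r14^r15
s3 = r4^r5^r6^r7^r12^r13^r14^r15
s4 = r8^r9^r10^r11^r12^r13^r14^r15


s1=1, s2=1, s3=1, s4=0

Syndrome = 7 (error at position 7)


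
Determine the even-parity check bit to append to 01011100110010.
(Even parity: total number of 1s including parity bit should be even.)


Number of 1s in data: 7
Parity bit: 1

1


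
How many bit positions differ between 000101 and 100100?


XOR: 100001
Count of 1s: 2

2


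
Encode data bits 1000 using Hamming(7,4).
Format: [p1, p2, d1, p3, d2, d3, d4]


Parity bits: p1=1, p2=1, p3=0

1110000


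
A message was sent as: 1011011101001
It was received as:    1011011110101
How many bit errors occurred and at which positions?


XOR: 0000000011100

3 error(s) at position(s): 8, 9, 10


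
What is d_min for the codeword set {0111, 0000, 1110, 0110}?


Comparing all pairs, minimum distance: 1
Can detect 0 errors, correct 0 errors

1


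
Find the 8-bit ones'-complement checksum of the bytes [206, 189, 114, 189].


Sum = 698 mod 256 = 186
Complement = 69

69


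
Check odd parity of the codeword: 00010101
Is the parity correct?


Number of 1s: 3

Yes, parity is correct (3 ones)


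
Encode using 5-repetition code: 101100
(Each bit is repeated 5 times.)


Each bit -> 5 copies

111110000011111111110000000000


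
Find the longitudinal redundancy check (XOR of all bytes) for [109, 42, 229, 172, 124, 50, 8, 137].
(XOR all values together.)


XOR chain: 109 ^ 42 ^ 229 ^ 172 ^ 124 ^ 50 ^ 8 ^ 137 = 193

193


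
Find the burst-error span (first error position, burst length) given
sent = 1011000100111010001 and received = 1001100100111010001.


XOR: 0010100000000000000

Burst at position 2, length 3


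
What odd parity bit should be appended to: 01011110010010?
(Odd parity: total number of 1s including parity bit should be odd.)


Number of 1s in data: 7
Parity bit: 0

0


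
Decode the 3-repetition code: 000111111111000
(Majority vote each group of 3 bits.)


Groups: 000, 111, 111, 111, 000
Majority votes: 01110

01110


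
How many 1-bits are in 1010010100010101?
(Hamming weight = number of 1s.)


Counting 1s in 1010010100010101

7


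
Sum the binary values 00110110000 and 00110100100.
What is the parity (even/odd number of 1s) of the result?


00110110000 = 432
00110100100 = 420
Sum = 852 = 1101010100
1s count = 5

odd parity (5 ones in 1101010100)


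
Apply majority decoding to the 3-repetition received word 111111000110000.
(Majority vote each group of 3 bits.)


Groups: 111, 111, 000, 110, 000
Majority votes: 11010

11010


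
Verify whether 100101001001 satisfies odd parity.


Number of 1s: 5

Yes, parity is correct (5 ones)


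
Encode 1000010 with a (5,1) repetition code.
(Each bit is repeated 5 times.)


Each bit -> 5 copies

11111000000000000000000001111100000


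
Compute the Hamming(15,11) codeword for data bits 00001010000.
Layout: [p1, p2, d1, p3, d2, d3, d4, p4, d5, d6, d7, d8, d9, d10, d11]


Parity bits: p1=0, p2=1, p3=0, p4=0

010000001010000


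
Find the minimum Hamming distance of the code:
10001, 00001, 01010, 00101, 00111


Comparing all pairs, minimum distance: 1
Can detect 0 errors, correct 0 errors

1


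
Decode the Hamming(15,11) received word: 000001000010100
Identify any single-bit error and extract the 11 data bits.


Syndrome = 0: no error detected

Data: 00100010100 (no errors)


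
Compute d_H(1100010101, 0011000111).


XOR: 1111010010
Count of 1s: 6

6


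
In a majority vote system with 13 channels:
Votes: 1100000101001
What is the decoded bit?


Ones: 5 out of 13
Threshold: 7

0 (5/13 voted 1)


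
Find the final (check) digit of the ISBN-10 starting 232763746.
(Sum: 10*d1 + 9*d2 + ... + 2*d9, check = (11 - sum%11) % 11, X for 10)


Weighted sum: 215
215 mod 11 = 6

Check digit: 5


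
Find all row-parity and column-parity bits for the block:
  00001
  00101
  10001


Row parities: 100
Column parities: 10101

Row P: 100, Col P: 10101, Corner: 1


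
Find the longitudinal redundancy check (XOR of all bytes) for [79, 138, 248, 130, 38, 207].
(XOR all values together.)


XOR chain: 79 ^ 138 ^ 248 ^ 130 ^ 38 ^ 207 = 86

86


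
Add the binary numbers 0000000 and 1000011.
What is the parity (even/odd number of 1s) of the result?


0000000 = 0
1000011 = 67
Sum = 67 = 1000011
1s count = 3

odd parity (3 ones in 1000011)


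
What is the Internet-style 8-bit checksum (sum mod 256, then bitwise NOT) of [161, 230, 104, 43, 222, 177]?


Sum = 937 mod 256 = 169
Complement = 86

86


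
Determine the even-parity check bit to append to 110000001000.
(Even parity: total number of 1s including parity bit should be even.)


Number of 1s in data: 3
Parity bit: 1

1


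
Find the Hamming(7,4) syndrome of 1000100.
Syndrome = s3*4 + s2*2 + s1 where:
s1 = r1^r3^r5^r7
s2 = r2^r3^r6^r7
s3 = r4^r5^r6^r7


s1=0, s2=0, s3=1

Syndrome = 4 (error at position 4)


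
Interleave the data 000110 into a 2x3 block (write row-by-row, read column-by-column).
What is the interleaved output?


Matrix:
  000
  110
Read columns: 010100

010100


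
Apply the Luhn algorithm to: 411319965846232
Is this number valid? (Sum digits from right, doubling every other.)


Luhn sum = 64
64 mod 10 = 4

Invalid (Luhn sum mod 10 = 4)


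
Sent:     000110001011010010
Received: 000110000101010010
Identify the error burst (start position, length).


XOR: 000000001110000000

Burst at position 8, length 3


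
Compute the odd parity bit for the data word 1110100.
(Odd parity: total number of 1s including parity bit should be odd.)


Number of 1s in data: 4
Parity bit: 1

1


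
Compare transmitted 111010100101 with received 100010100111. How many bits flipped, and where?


XOR: 011000000010

3 error(s) at position(s): 1, 2, 10


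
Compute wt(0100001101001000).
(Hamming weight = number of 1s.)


Counting 1s in 0100001101001000

5


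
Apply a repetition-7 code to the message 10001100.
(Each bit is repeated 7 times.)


Each bit -> 7 copies

11111110000000000000000000001111111111111100000000000000


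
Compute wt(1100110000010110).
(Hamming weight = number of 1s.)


Counting 1s in 1100110000010110

7


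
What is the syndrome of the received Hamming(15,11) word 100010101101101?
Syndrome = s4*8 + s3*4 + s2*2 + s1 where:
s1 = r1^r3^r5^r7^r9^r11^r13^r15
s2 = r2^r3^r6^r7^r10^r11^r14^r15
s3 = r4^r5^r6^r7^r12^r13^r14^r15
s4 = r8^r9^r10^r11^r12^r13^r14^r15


s1=0, s2=1, s3=1, s4=1

Syndrome = 14 (error at position 14)


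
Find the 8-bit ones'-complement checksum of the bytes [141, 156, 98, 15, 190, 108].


Sum = 708 mod 256 = 196
Complement = 59

59


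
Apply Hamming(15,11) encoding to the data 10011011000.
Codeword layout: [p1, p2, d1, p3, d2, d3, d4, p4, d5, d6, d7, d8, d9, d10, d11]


Parity bits: p1=0, p2=1, p3=0, p4=1

011000111011000


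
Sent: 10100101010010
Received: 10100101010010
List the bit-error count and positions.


XOR: 00000000000000

0 errors (received matches sent)


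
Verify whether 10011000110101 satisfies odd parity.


Number of 1s: 7

Yes, parity is correct (7 ones)


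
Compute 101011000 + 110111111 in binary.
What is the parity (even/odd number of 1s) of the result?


101011000 = 344
110111111 = 447
Sum = 791 = 1100010111
1s count = 6

even parity (6 ones in 1100010111)


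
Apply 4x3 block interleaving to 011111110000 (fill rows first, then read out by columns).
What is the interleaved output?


Matrix:
  011
  111
  110
  000
Read columns: 011011101100

011011101100


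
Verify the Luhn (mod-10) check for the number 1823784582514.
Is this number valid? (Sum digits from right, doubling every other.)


Luhn sum = 58
58 mod 10 = 8

Invalid (Luhn sum mod 10 = 8)


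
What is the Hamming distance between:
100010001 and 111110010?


XOR: 011100011
Count of 1s: 5

5


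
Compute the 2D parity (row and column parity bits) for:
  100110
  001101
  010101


Row parities: 111
Column parities: 111110

Row P: 111, Col P: 111110, Corner: 1


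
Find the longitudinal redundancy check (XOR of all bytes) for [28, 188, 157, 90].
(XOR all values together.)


XOR chain: 28 ^ 188 ^ 157 ^ 90 = 103

103


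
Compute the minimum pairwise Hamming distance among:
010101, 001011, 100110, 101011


Comparing all pairs, minimum distance: 1
Can detect 0 errors, correct 0 errors

1


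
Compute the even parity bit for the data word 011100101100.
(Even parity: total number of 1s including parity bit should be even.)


Number of 1s in data: 6
Parity bit: 0

0


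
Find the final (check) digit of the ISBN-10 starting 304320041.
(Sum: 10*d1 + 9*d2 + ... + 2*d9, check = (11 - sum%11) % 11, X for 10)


Weighted sum: 109
109 mod 11 = 10

Check digit: 1


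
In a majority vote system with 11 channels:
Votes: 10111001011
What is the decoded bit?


Ones: 7 out of 11
Threshold: 6

1 (7/11 voted 1)


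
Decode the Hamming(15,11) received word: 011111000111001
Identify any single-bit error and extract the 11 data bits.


Syndrome = 4: error at position 4

Data: 11100111001 (corrected bit 4)


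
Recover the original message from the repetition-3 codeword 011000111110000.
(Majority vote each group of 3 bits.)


Groups: 011, 000, 111, 110, 000
Majority votes: 10110

10110


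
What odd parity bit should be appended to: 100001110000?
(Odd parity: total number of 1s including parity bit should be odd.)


Number of 1s in data: 4
Parity bit: 1

1


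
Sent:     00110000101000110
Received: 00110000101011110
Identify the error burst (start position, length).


XOR: 00000000000011000

Burst at position 12, length 2


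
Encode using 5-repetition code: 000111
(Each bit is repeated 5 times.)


Each bit -> 5 copies

000000000000000111111111111111


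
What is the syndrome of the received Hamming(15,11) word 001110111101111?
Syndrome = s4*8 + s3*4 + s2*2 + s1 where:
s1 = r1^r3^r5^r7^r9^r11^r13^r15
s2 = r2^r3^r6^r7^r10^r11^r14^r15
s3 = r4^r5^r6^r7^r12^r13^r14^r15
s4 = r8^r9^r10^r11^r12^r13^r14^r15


s1=0, s2=1, s3=1, s4=1

Syndrome = 14 (error at position 14)


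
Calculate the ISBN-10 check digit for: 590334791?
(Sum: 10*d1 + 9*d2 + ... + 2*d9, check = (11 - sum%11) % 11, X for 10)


Weighted sum: 247
247 mod 11 = 5

Check digit: 6


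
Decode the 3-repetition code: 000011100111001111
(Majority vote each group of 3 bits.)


Groups: 000, 011, 100, 111, 001, 111
Majority votes: 010101

010101


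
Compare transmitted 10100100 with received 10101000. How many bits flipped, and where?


XOR: 00001100

2 error(s) at position(s): 4, 5


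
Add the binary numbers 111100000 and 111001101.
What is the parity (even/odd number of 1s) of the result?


111100000 = 480
111001101 = 461
Sum = 941 = 1110101101
1s count = 7

odd parity (7 ones in 1110101101)


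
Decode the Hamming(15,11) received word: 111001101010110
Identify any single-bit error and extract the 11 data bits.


Syndrome = 0: no error detected

Data: 10111010110 (no errors)


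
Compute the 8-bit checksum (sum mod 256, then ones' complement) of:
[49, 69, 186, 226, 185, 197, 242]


Sum = 1154 mod 256 = 130
Complement = 125

125


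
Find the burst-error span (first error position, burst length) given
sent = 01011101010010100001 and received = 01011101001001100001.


XOR: 00000000011011000000

Burst at position 9, length 5


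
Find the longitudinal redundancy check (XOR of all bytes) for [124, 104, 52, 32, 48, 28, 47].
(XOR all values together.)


XOR chain: 124 ^ 104 ^ 52 ^ 32 ^ 48 ^ 28 ^ 47 = 3

3


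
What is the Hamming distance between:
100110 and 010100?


XOR: 110010
Count of 1s: 3

3


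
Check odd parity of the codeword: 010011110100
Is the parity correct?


Number of 1s: 6

No, parity error (6 ones)


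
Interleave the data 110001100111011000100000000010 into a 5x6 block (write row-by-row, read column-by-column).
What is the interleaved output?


Matrix:
  110001
  100111
  011000
  100000
  000010
Read columns: 110101010000100010000100111000

110101010000100010000100111000


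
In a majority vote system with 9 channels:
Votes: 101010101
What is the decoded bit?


Ones: 5 out of 9
Threshold: 5

1 (5/9 voted 1)


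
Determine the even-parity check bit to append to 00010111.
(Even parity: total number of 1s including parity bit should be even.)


Number of 1s in data: 4
Parity bit: 0

0


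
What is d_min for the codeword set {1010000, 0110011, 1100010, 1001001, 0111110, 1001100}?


Comparing all pairs, minimum distance: 2
Can detect 1 errors, correct 0 errors

2


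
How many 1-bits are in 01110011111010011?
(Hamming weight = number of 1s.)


Counting 1s in 01110011111010011

11


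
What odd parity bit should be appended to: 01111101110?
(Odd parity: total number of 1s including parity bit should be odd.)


Number of 1s in data: 8
Parity bit: 1

1


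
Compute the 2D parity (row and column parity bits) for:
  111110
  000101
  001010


Row parities: 100
Column parities: 110001

Row P: 100, Col P: 110001, Corner: 1


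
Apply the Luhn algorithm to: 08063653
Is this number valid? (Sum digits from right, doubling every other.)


Luhn sum = 30
30 mod 10 = 0

Valid (Luhn sum mod 10 = 0)


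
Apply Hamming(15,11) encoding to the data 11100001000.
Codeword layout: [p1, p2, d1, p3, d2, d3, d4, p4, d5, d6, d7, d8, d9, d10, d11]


Parity bits: p1=0, p2=0, p3=1, p4=1

001111010001000


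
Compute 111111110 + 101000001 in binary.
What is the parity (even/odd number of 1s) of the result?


111111110 = 510
101000001 = 321
Sum = 831 = 1100111111
1s count = 8

even parity (8 ones in 1100111111)


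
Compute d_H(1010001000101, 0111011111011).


XOR: 1101010111110
Count of 1s: 9

9


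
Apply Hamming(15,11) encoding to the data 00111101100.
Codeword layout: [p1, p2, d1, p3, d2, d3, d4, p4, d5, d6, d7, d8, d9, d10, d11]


Parity bits: p1=1, p2=1, p3=0, p4=0

110001101101100


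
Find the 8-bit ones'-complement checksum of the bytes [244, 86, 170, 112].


Sum = 612 mod 256 = 100
Complement = 155

155


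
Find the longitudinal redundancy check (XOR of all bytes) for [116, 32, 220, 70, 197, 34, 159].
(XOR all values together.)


XOR chain: 116 ^ 32 ^ 220 ^ 70 ^ 197 ^ 34 ^ 159 = 182

182


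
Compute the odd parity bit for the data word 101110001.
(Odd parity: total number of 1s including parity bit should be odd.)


Number of 1s in data: 5
Parity bit: 0

0


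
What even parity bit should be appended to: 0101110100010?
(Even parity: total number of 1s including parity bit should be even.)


Number of 1s in data: 6
Parity bit: 0

0


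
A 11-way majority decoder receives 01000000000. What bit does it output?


Ones: 1 out of 11
Threshold: 6

0 (1/11 voted 1)


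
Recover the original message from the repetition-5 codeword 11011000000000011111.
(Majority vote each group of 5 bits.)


Groups: 11011, 00000, 00000, 11111
Majority votes: 1001

1001


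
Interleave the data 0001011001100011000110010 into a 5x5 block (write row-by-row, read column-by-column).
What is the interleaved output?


Matrix:
  00010
  11001
  10001
  10001
  10010
Read columns: 0111101000000001000101110

0111101000000001000101110


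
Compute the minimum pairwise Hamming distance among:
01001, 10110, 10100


Comparing all pairs, minimum distance: 1
Can detect 0 errors, correct 0 errors

1


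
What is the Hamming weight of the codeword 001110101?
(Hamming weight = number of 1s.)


Counting 1s in 001110101

5


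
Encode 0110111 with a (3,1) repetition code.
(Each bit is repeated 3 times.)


Each bit -> 3 copies

000111111000111111111


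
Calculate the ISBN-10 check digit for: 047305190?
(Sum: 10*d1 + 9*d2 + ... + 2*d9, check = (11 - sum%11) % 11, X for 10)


Weighted sum: 169
169 mod 11 = 4

Check digit: 7


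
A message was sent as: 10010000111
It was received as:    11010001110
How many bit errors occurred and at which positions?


XOR: 01000001001

3 error(s) at position(s): 1, 7, 10


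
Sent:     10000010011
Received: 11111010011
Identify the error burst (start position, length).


XOR: 01111000000

Burst at position 1, length 4


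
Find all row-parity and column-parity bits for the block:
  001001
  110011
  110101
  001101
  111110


Row parities: 00011
Column parities: 111100

Row P: 00011, Col P: 111100, Corner: 0


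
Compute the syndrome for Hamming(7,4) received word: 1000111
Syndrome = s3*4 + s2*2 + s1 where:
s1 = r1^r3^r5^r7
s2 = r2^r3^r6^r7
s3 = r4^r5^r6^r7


s1=1, s2=0, s3=1

Syndrome = 5 (error at position 5)


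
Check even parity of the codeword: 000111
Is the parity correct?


Number of 1s: 3

No, parity error (3 ones)


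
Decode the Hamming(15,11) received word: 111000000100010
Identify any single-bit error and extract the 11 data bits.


Syndrome = 4: error at position 4

Data: 10000100010 (corrected bit 4)


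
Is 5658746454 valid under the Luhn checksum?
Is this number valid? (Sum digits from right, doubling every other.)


Luhn sum = 37
37 mod 10 = 7

Invalid (Luhn sum mod 10 = 7)


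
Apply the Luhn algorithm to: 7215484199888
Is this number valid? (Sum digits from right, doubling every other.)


Luhn sum = 71
71 mod 10 = 1

Invalid (Luhn sum mod 10 = 1)


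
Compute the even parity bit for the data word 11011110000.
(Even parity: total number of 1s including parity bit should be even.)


Number of 1s in data: 6
Parity bit: 0

0


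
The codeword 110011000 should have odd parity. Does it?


Number of 1s: 4

No, parity error (4 ones)


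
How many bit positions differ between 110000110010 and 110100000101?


XOR: 000100110111
Count of 1s: 6

6


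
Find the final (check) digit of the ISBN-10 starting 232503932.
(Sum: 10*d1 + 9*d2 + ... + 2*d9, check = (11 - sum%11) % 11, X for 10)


Weighted sum: 162
162 mod 11 = 8

Check digit: 3


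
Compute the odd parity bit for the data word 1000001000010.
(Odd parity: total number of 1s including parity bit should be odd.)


Number of 1s in data: 3
Parity bit: 0

0


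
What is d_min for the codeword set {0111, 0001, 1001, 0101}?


Comparing all pairs, minimum distance: 1
Can detect 0 errors, correct 0 errors

1


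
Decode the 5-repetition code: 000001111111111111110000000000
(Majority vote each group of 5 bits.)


Groups: 00000, 11111, 11111, 11111, 00000, 00000
Majority votes: 011100

011100


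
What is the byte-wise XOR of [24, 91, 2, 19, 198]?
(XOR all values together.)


XOR chain: 24 ^ 91 ^ 2 ^ 19 ^ 198 = 148

148


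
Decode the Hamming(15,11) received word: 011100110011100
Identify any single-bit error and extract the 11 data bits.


Syndrome = 0: no error detected

Data: 10010011100 (no errors)


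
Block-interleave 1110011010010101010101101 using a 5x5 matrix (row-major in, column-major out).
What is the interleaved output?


Matrix:
  11100
  11010
  01010
  10101
  01101
Read columns: 1101011101100110110000011

1101011101100110110000011


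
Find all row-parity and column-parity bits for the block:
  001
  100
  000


Row parities: 110
Column parities: 101

Row P: 110, Col P: 101, Corner: 0


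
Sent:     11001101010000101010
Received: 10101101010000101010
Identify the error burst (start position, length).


XOR: 01100000000000000000

Burst at position 1, length 2


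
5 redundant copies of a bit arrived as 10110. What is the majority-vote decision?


Ones: 3 out of 5
Threshold: 3

1 (3/5 voted 1)


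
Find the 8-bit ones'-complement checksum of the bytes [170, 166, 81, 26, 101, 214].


Sum = 758 mod 256 = 246
Complement = 9

9


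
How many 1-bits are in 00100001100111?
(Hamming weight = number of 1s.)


Counting 1s in 00100001100111

6


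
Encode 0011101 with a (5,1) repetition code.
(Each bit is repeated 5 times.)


Each bit -> 5 copies

00000000001111111111111110000011111


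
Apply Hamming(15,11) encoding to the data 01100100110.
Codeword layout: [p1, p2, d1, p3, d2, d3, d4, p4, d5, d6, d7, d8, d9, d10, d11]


Parity bits: p1=0, p2=1, p3=0, p4=1

010011010100110


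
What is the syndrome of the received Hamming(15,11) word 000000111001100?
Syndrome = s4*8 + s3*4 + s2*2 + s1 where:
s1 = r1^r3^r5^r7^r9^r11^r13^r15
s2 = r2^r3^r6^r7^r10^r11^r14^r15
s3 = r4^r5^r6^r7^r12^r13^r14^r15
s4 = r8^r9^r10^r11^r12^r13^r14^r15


s1=1, s2=1, s3=1, s4=0

Syndrome = 7 (error at position 7)


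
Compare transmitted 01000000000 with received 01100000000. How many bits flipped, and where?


XOR: 00100000000

1 error(s) at position(s): 2


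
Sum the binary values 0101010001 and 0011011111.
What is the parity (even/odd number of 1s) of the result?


0101010001 = 337
0011011111 = 223
Sum = 560 = 1000110000
1s count = 3

odd parity (3 ones in 1000110000)


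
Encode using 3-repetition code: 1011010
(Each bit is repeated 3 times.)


Each bit -> 3 copies

111000111111000111000


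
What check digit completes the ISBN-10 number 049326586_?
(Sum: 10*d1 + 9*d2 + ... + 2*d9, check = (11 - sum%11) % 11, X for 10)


Weighted sum: 227
227 mod 11 = 7

Check digit: 4


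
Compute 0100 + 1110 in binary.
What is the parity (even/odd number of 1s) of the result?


0100 = 4
1110 = 14
Sum = 18 = 10010
1s count = 2

even parity (2 ones in 10010)


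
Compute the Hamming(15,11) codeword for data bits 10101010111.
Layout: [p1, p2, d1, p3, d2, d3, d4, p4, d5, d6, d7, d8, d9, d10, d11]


Parity bits: p1=1, p2=1, p3=0, p4=1

111001011010111


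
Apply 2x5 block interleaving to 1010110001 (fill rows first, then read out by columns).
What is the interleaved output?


Matrix:
  10101
  10001
Read columns: 1100100011

1100100011


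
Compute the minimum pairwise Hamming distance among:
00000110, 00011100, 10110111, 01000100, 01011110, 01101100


Comparing all pairs, minimum distance: 2
Can detect 1 errors, correct 0 errors

2


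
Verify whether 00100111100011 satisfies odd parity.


Number of 1s: 7

Yes, parity is correct (7 ones)


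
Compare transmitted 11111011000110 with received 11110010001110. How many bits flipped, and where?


XOR: 00001001001000

3 error(s) at position(s): 4, 7, 10


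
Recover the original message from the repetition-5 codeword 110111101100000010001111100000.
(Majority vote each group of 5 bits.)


Groups: 11011, 11011, 00000, 01000, 11111, 00000
Majority votes: 110010

110010


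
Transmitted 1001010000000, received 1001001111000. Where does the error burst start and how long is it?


XOR: 0000011111000

Burst at position 5, length 5


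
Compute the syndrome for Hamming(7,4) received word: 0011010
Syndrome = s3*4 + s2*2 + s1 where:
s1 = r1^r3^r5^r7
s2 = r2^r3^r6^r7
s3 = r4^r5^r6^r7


s1=1, s2=0, s3=0

Syndrome = 1 (error at position 1)


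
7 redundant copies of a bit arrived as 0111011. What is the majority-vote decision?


Ones: 5 out of 7
Threshold: 4

1 (5/7 voted 1)


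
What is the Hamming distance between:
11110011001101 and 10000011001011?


XOR: 01110000000110
Count of 1s: 5

5


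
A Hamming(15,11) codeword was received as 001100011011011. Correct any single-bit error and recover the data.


Syndrome = 0: no error detected

Data: 10001011011 (no errors)
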